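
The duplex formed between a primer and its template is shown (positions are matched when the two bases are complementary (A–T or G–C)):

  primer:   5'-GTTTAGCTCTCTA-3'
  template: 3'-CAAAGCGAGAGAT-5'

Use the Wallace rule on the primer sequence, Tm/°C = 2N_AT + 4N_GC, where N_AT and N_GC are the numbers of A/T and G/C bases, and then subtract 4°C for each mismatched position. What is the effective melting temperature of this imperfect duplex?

32°C

Primer base counts: A=2, T=6, G=2, C=3 → A+T=8, G+C=5
Perfect-match Tm = 2(8) + 4(5) = 16 + 20 = 36°C
Mismatches (positions where the bases are not complementary): 1 (at position 5)
Effective Tm = 36 − 1×4 = 36 − 4 = 32°C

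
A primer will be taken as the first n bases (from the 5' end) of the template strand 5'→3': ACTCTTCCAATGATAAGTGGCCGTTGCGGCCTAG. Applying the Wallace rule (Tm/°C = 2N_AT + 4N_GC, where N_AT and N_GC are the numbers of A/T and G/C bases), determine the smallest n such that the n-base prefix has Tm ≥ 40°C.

n = 15

First 14 bases: ACTCTTCCAATGAT → Tm = 38°C (< 40°C)
First 15 bases: ACTCTTCCAATGATA → Tm = 40°C (≥ 40°C)
Each additional base adds 2°C (A/T) or 4°C (G/C), so Tm is non-decreasing in n; n = 15 is the first length to reach 40°C.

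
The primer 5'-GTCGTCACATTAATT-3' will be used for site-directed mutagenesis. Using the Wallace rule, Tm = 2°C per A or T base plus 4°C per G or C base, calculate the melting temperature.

40°C

Counting bases: A=4, C=3, G=2, T=6
AT pairs contribute 10, GC pairs contribute 5.
Tm = 2(10) + 4(5) = 20 + 20 = 40°C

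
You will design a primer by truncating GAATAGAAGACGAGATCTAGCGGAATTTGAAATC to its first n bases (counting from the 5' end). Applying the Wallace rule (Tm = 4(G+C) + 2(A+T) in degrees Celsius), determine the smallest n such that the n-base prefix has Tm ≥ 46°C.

n = 17

First 16 bases: GAATAGAAGACGAGAT → Tm = 44°C (< 46°C)
First 17 bases: GAATAGAAGACGAGATC → Tm = 48°C (≥ 46°C)
Since every base adds ≥2°C, Tm only increases with n, so the threshold is first crossed at n = 17.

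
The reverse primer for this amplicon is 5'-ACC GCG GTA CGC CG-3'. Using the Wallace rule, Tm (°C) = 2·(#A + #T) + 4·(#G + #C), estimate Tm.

50°C

Counting bases: T=1, C=6, A=2, G=5
So N_AT = 3 and N_GC = 11.
Tm = 4·11 + 2·3 = 44 + 6 = 50°C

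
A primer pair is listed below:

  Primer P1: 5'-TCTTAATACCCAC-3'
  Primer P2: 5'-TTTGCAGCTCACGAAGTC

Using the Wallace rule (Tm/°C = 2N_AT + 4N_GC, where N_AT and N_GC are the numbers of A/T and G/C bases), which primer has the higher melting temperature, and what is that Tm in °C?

Primer P2, 54°C

Primer P1: A+T=8, G+C=5 → Tm = 2(8)+4(5) = 36°C
Primer P2: A+T=9, G+C=9 → Tm = 2(9)+4(9) = 54°C
36°C vs 54°C → primer P2 is higher.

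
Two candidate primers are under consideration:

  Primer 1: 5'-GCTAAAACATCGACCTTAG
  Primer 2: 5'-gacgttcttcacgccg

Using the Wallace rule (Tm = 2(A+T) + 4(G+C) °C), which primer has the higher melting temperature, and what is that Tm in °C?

Primer 1, 54°C

Primer 1: A+T=11, G+C=8 → Tm = 2(11)+4(8) = 54°C
Primer 2: A+T=6, G+C=10 → Tm = 2(6)+4(10) = 52°C
54°C vs 52°C → primer 1 is higher.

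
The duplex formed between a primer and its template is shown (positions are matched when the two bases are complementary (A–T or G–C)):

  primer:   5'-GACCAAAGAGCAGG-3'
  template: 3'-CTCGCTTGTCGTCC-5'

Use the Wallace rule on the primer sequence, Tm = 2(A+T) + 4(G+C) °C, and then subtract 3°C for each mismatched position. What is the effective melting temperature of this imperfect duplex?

35°C

Primer base counts: A=6, T=0, G=5, C=3 → A+T=6, G+C=8
Perfect-match Tm = 2(6) + 4(8) = 12 + 32 = 44°C
Mismatches (positions where the bases are not complementary): 3 (at positions 3, 5, 8)
Effective Tm = 44 − 3×3 = 44 − 9 = 35°C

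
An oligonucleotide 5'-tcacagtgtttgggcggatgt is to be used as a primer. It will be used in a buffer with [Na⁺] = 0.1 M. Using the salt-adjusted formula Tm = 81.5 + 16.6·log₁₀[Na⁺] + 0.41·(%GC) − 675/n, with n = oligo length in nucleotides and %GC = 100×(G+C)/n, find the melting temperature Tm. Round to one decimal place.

Length n = 21. Scanning the sequence gives T=7, G=8, C=3, A=3.
G+C = 11, so %GC = 11/21 × 100 = 52.381%
Salt term: 16.6 × (-1) = -16.6
GC term: 0.41 × 52.381 = 21.476; length term: −675/21 = −32.143
Tm = 81.5 + (-16.6) + 21.476 − 32.143 = 54.233 → 54.2°C

54.2°C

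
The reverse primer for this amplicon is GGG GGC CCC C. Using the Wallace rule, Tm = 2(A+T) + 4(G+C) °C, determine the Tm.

40°C

A=0, C=5, T=0, G=5
AT pairs contribute 0, GC pairs contribute 10.
Tm = 2×0 + 4×10 = 40°C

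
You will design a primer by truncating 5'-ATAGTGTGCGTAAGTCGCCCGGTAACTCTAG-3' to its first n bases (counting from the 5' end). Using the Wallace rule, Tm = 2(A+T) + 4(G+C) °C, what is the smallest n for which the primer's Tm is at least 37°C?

First 13 bases: ATAGTGTGCGTAA → Tm = 36°C (< 37°C)
First 14 bases: ATAGTGTGCGTAAG → Tm = 40°C (≥ 37°C)
Since every base adds ≥2°C, Tm only increases with n, so the threshold is first crossed at n = 14.

n = 14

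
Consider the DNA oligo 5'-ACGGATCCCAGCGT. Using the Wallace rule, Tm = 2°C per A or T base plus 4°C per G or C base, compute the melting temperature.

46°C

T=2, A=3, C=5, G=4
A+T = 5, G+C = 9
Tm = 4·9 + 2·5 = 36 + 10 = 46°C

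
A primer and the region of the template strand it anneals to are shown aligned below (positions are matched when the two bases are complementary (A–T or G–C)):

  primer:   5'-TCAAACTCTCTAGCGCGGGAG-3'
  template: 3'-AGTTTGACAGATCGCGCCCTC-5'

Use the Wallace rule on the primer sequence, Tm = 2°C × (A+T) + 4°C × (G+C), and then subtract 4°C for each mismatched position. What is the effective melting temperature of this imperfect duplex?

Primer base counts: A=5, T=4, G=6, C=6 → A+T=9, G+C=12
Perfect-match Tm = 2(9) + 4(12) = 18 + 48 = 66°C
Mismatches (positions where the bases are not complementary): 1 (at position 8)
Effective Tm = 66 − 1×4 = 66 − 4 = 62°C

62°C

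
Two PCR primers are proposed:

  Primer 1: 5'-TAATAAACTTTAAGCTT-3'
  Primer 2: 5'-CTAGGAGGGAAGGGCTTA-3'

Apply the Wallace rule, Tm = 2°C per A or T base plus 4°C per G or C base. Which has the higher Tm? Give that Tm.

Primer 1: A+T=14, G+C=3 → Tm = 2(14)+4(3) = 40°C
Primer 2: A+T=8, G+C=10 → Tm = 2(8)+4(10) = 56°C
40°C vs 56°C → primer 2 is higher.

Primer 2, 56°C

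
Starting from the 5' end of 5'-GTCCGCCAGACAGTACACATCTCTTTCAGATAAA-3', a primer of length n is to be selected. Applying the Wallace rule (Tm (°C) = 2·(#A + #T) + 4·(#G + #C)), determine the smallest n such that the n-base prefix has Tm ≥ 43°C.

n = 13

First 12 bases: GTCCGCCAGACA → Tm = 40°C (< 43°C)
First 13 bases: GTCCGCCAGACAG → Tm = 44°C (≥ 43°C)
Since every base adds ≥2°C, Tm only increases with n, so the threshold is first crossed at n = 13.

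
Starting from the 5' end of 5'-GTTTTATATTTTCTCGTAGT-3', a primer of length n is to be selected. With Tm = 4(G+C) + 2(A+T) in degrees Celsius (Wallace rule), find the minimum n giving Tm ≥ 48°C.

First 18 bases: GTTTTATATTTTCTCGTA → Tm = 44°C (< 48°C)
First 19 bases: GTTTTATATTTTCTCGTAG → Tm = 48°C (≥ 48°C)
Each additional base adds 2°C (A/T) or 4°C (G/C), so Tm is non-decreasing in n; n = 19 is the first length to reach 48°C.

n = 19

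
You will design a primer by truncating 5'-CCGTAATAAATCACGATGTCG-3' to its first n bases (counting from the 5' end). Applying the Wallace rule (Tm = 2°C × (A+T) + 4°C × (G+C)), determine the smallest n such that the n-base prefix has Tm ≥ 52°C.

First 18 bases: CCGTAATAAATCACGATG → Tm = 50°C (< 52°C)
First 19 bases: CCGTAATAAATCACGATGT → Tm = 52°C (≥ 52°C)
Each additional base adds 2°C (A/T) or 4°C (G/C), so Tm is non-decreasing in n; n = 19 is the first length to reach 52°C.

n = 19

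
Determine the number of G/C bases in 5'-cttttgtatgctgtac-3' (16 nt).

A=2, C=3, T=8, G=3
Total G or C: 3 + 3 = 6

6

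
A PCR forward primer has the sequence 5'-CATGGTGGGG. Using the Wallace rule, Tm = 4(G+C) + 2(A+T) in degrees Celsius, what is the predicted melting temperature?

34°C

Scanning the sequence gives T=2, C=1, A=1, G=6.
AT pairs contribute 3, GC pairs contribute 7.
Tm = 2×3 + 4×7 = 34°C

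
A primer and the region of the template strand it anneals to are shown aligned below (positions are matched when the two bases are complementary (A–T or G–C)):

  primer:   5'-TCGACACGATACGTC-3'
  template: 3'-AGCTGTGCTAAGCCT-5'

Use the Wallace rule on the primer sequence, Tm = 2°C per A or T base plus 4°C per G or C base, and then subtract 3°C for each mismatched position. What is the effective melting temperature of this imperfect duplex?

Primer base counts: A=4, T=3, G=3, C=5 → A+T=7, G+C=8
Perfect-match Tm = 2(7) + 4(8) = 14 + 32 = 46°C
Mismatches (positions where the bases are not complementary): 3 (at positions 11, 14, 15)
Effective Tm = 46 − 3×3 = 46 − 9 = 37°C

37°C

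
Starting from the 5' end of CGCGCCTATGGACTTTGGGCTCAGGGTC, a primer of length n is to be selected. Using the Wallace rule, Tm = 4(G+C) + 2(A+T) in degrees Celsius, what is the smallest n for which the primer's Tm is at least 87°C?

n = 27

First 26 bases: CGCGCCTATGGACTTTGGGCTCAGGG → Tm = 86°C (< 87°C)
First 27 bases: CGCGCCTATGGACTTTGGGCTCAGGGT → Tm = 88°C (≥ 87°C)
Since every base adds ≥2°C, Tm only increases with n, so the threshold is first crossed at n = 27.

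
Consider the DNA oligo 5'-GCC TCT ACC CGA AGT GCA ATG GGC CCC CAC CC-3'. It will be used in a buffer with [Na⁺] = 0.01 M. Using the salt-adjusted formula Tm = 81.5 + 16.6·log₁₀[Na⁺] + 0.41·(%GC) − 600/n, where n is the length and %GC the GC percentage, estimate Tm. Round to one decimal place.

57.7°C

Length n = 32. G=7, A=6, C=15, T=4
G+C = 22, so %GC = 22/32 × 100 = 68.75%
Salt term: 16.6 × (-2) = -33.2
GC term: 0.41 × 68.75 = 28.188; length term: −600/32 = −18.75
Tm = 81.5 + (-33.2) + 28.188 − 18.75 = 57.738 → 57.7°C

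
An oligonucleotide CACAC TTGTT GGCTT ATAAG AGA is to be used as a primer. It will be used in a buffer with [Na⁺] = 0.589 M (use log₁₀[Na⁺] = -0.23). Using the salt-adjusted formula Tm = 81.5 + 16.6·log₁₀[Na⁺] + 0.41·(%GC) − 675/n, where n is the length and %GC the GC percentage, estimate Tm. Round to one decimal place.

64.4°C

Length n = 23. Scanning the sequence gives A=7, T=7, C=4, G=5.
G+C = 9, so %GC = 9/23 × 100 = 39.13%
Salt term: 16.6 × (-0.23) = -3.818
GC term: 0.41 × 39.13 = 16.043; length term: −675/23 = −29.348
Tm = 81.5 + (-3.818) + 16.043 − 29.348 = 64.377 → 64.4°C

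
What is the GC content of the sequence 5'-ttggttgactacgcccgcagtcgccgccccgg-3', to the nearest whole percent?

Counting bases: A=3, C=13, G=10, T=6
G+C = 10 + 13 = 23 out of 32 bases
%GC = 23/32 × 100 = 71.88% ≈ 72%

72%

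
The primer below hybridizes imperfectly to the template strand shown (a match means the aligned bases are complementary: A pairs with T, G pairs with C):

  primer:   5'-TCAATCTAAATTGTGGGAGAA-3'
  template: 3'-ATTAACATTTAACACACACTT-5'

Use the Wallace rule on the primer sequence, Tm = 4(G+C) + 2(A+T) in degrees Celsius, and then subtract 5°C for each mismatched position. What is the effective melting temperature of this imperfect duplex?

Primer base counts: A=8, T=6, G=5, C=2 → A+T=14, G+C=7
Perfect-match Tm = 2(14) + 4(7) = 28 + 28 = 56°C
Mismatches (positions where the bases are not complementary): 5 (at positions 2, 4, 6, 16, 18)
Effective Tm = 56 − 5×5 = 56 − 25 = 31°C

31°C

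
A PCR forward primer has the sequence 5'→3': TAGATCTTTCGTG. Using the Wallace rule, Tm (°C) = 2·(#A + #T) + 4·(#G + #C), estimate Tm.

36°C

A=2, T=6, C=2, G=3
So N_AT = 8 and N_GC = 5.
Tm = 2(8) + 4(5) = 16 + 20 = 36°C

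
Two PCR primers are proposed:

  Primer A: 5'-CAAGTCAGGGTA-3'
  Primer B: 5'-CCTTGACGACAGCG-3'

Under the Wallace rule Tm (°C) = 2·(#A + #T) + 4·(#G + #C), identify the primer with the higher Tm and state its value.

Primer B, 46°C

Primer A: A+T=6, G+C=6 → Tm = 2(6)+4(6) = 36°C
Primer B: A+T=5, G+C=9 → Tm = 2(5)+4(9) = 46°C
36°C vs 46°C → primer B is higher.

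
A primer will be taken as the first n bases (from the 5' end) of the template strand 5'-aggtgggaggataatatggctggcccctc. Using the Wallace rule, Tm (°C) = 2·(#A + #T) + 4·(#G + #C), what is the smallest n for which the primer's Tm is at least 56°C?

n = 19

First 18 bases: AGGTGGGAGGATAATATG → Tm = 52°C (< 56°C)
First 19 bases: AGGTGGGAGGATAATATGG → Tm = 56°C (≥ 56°C)
Each additional base adds 2°C (A/T) or 4°C (G/C), so Tm is non-decreasing in n; n = 19 is the first length to reach 56°C.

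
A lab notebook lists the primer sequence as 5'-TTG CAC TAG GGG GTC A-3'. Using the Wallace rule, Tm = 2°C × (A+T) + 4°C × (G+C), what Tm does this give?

Base counts: T=4, C=3, G=6, A=3
AT pairs contribute 7, GC pairs contribute 9.
Tm = 4·9 + 2·7 = 36 + 14 = 50°C

50°C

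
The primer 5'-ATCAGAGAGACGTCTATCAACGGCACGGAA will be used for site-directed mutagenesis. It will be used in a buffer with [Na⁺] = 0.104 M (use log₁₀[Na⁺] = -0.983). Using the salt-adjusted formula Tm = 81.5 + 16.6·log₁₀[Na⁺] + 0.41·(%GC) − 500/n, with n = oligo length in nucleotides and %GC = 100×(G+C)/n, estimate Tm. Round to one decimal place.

Length n = 30. Counting bases: A=11, G=8, C=7, T=4
G+C = 15, so %GC = 15/30 × 100 = 50%
Salt term: 16.6 × (-0.983) = -16.318
GC term: 0.41 × 50 = 20.5; length term: −500/30 = −16.667
Tm = 81.5 + (-16.318) + 20.5 − 16.667 = 69.015 → 69.0°C

69.0°C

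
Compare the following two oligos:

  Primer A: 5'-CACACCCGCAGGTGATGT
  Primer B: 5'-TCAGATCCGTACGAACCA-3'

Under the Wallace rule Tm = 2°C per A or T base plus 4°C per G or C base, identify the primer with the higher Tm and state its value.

Primer A, 58°C

Primer A: A+T=7, G+C=11 → Tm = 2(7)+4(11) = 58°C
Primer B: A+T=9, G+C=9 → Tm = 2(9)+4(9) = 54°C
58°C vs 54°C → primer A is higher.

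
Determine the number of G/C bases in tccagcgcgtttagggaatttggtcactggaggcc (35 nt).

20

Counting bases: A=6, G=12, C=8, T=9
G+C = 12 + 8 = 20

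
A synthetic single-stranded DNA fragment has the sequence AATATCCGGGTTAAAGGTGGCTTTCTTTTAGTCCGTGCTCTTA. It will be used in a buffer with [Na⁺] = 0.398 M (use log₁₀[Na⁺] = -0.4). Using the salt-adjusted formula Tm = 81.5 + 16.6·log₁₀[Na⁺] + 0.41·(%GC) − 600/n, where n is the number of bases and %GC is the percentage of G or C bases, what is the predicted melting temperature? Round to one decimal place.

78.1°C

Length n = 43. A=8, C=8, G=10, T=17
G+C = 18, so %GC = 18/43 × 100 = 41.86%
Salt term: 16.6 × (-0.4) = -6.64
GC term: 0.41 × 41.86 = 17.163; length term: −600/43 = −13.953
Tm = 81.5 + (-6.64) + 17.163 − 13.953 = 78.07 → 78.1°C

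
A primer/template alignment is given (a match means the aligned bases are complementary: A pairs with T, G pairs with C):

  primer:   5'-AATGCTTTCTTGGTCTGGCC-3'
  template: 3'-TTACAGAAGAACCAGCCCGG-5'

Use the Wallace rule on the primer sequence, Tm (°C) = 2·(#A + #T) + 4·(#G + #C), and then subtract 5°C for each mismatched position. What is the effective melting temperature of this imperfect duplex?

45°C

Primer base counts: A=2, T=8, G=5, C=5 → A+T=10, G+C=10
Perfect-match Tm = 2(10) + 4(10) = 20 + 40 = 60°C
Mismatches (positions where the bases are not complementary): 3 (at positions 5, 6, 16)
Effective Tm = 60 − 3×5 = 60 − 15 = 45°C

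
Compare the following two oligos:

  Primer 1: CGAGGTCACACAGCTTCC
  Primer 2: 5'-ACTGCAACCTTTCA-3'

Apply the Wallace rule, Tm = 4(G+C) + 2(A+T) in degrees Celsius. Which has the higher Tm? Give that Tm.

Primer 1: A+T=7, G+C=11 → Tm = 2(7)+4(11) = 58°C
Primer 2: A+T=8, G+C=6 → Tm = 2(8)+4(6) = 40°C
58°C vs 40°C → primer 1 is higher.

Primer 1, 58°C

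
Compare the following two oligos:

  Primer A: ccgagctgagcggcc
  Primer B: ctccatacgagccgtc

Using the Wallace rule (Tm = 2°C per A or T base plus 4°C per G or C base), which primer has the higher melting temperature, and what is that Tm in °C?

Primer A, 54°C

Primer A: A+T=3, G+C=12 → Tm = 2(3)+4(12) = 54°C
Primer B: A+T=6, G+C=10 → Tm = 2(6)+4(10) = 52°C
54°C vs 52°C → primer A is higher.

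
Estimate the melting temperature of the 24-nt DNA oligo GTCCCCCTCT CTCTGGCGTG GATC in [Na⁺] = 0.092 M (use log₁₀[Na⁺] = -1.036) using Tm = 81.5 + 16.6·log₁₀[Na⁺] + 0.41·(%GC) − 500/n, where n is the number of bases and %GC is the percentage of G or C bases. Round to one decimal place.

Length n = 24. Scanning the sequence gives A=1, G=6, C=10, T=7.
G+C = 16, so %GC = 16/24 × 100 = 66.667%
Salt term: 16.6 × (-1.036) = -17.198
GC term: 0.41 × 66.667 = 27.333; length term: −500/24 = −20.833
Tm = 81.5 + (-17.198) + 27.333 − 20.833 = 70.802 → 70.8°C

70.8°C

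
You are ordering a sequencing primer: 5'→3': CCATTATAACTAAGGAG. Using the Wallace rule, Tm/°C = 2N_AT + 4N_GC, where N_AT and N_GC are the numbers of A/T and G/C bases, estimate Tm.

46°C

C=3, A=7, G=3, T=4
AT pairs contribute 11, GC pairs contribute 6.
Tm = 2×11 + 4×6 = 46°C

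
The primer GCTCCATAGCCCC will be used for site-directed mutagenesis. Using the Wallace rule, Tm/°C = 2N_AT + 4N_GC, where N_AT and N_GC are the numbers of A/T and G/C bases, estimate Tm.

T=2, G=2, C=7, A=2
So N_AT = 4 and N_GC = 9.
Tm = 2×4 + 4×9 = 44°C

44°C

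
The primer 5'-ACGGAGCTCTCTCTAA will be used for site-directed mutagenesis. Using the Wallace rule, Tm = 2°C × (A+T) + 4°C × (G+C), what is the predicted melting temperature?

Base counts: G=3, C=5, A=4, T=4
A+T = 8, G+C = 8
Tm = 4·8 + 2·8 = 32 + 16 = 48°C

48°C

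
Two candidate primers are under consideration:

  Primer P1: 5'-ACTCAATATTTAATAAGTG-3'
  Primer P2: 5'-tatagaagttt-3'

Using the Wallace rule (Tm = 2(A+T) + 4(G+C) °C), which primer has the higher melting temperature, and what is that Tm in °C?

Primer P1: A+T=15, G+C=4 → Tm = 2(15)+4(4) = 46°C
Primer P2: A+T=9, G+C=2 → Tm = 2(9)+4(2) = 26°C
46°C vs 26°C → primer P1 is higher.

Primer P1, 46°C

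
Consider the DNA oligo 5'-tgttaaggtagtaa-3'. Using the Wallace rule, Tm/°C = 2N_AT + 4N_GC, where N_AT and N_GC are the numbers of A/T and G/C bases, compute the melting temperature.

36°C

Base counts: T=5, A=5, C=0, G=4
AT pairs contribute 10, GC pairs contribute 4.
Tm = 2(10) + 4(4) = 20 + 16 = 36°C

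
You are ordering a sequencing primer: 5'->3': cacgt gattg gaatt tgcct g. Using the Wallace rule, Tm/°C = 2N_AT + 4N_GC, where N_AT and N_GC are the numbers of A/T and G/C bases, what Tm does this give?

62°C

Scanning the sequence gives A=4, C=4, G=6, T=7.
So N_AT = 11 and N_GC = 10.
Tm = 4·10 + 2·11 = 40 + 22 = 62°C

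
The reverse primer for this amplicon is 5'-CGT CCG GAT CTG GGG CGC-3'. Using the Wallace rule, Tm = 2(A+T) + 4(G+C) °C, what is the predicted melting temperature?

C=6, T=3, A=1, G=8
A+T = 4, G+C = 14
Tm = 2×4 + 4×14 = 64°C

64°C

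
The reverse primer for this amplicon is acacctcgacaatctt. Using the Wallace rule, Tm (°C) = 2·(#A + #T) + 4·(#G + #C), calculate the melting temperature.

46°C

T=4, C=6, A=5, G=1
So N_AT = 9 and N_GC = 7.
Tm = 2(9) + 4(7) = 18 + 28 = 46°C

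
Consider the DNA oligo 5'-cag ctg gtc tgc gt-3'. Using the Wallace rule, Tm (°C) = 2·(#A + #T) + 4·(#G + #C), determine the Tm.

T=4, C=4, G=5, A=1
AT pairs contribute 5, GC pairs contribute 9.
Tm = 2×5 + 4×9 = 46°C

46°C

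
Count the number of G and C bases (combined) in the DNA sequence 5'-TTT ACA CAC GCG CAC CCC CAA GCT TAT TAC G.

Scanning the sequence gives T=7, G=4, C=12, A=8.
G+C = 4 + 12 = 16

16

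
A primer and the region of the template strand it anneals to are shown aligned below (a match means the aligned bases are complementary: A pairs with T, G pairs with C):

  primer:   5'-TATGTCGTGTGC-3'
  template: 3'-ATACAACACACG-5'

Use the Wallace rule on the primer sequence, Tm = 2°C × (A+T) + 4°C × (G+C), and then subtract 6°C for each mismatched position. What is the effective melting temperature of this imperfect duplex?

Primer base counts: A=1, T=5, G=4, C=2 → A+T=6, G+C=6
Perfect-match Tm = 2(6) + 4(6) = 12 + 24 = 36°C
Mismatches (positions where the bases are not complementary): 1 (at position 6)
Effective Tm = 36 − 1×6 = 36 − 6 = 30°C

30°C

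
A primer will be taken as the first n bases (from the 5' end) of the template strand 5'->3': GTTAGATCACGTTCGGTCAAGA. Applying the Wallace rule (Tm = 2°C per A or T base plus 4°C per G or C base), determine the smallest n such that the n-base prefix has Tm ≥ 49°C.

First 16 bases: GTTAGATCACGTTCGG → Tm = 48°C (< 49°C)
First 17 bases: GTTAGATCACGTTCGGT → Tm = 50°C (≥ 49°C)
Each additional base adds 2°C (A/T) or 4°C (G/C), so Tm is non-decreasing in n; n = 17 is the first length to reach 49°C.

n = 17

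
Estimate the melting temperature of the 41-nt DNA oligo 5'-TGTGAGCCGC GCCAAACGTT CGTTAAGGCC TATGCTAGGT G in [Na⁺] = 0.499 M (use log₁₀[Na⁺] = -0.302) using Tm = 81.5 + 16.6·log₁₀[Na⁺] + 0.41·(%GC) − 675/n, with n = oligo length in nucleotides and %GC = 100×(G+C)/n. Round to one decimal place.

Length n = 41. Base counts: A=8, C=10, T=10, G=13
G+C = 23, so %GC = 23/41 × 100 = 56.098%
Salt term: 16.6 × (-0.302) = -5.013
GC term: 0.41 × 56.098 = 23; length term: −675/41 = −16.463
Tm = 81.5 + (-5.013) + 23 − 16.463 = 83.024 → 83.0°C

83.0°C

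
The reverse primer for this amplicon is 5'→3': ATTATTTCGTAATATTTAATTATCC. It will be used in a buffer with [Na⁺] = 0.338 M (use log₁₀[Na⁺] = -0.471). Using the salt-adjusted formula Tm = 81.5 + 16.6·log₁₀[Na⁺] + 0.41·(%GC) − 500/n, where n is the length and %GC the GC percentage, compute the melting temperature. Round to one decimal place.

Length n = 25. Scanning the sequence gives G=1, C=3, T=13, A=8.
G+C = 4, so %GC = 4/25 × 100 = 16%
Salt term: 16.6 × (-0.471) = -7.819
GC term: 0.41 × 16 = 6.56; length term: −500/25 = −20
Tm = 81.5 + (-7.819) + 6.56 − 20 = 60.241 → 60.2°C

60.2°C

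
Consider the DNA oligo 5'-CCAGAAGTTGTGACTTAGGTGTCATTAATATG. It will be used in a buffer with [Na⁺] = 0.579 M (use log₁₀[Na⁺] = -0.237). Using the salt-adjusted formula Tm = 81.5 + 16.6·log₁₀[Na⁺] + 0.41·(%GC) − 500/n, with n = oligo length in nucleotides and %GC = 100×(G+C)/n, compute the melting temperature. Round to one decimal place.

77.3°C

Length n = 32. Base counts: C=4, T=11, G=8, A=9
G+C = 12, so %GC = 12/32 × 100 = 37.5%
Salt term: 16.6 × (-0.237) = -3.934
GC term: 0.41 × 37.5 = 15.375; length term: −500/32 = −15.625
Tm = 81.5 + (-3.934) + 15.375 − 15.625 = 77.316 → 77.3°C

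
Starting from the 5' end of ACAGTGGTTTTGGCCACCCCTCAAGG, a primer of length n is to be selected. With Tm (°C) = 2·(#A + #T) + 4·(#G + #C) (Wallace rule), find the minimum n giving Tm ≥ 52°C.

First 16 bases: ACAGTGGTTTTGGCCA → Tm = 48°C (< 52°C)
First 17 bases: ACAGTGGTTTTGGCCAC → Tm = 52°C (≥ 52°C)
Since every base adds ≥2°C, Tm only increases with n, so the threshold is first crossed at n = 17.

n = 17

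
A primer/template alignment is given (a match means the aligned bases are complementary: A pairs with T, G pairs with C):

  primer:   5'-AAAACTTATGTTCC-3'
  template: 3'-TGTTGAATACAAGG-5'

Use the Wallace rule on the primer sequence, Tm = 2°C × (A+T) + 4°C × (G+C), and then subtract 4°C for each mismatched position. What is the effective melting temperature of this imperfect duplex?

Primer base counts: A=5, T=5, G=1, C=3 → A+T=10, G+C=4
Perfect-match Tm = 2(10) + 4(4) = 20 + 16 = 36°C
Mismatches (positions where the bases are not complementary): 1 (at position 2)
Effective Tm = 36 − 1×4 = 36 − 4 = 32°C

32°C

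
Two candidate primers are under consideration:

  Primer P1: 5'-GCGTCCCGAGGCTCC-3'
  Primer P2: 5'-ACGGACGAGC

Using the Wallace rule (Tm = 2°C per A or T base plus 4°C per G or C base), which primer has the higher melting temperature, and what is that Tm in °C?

Primer P1: A+T=3, G+C=12 → Tm = 2(3)+4(12) = 54°C
Primer P2: A+T=3, G+C=7 → Tm = 2(3)+4(7) = 34°C
54°C vs 34°C → primer P1 is higher.

Primer P1, 54°C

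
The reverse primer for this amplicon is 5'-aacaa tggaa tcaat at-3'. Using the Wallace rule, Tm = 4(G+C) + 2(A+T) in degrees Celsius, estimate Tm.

Base counts: A=9, C=2, T=4, G=2
A+T = 13, G+C = 4
Tm = 2(13) + 4(4) = 26 + 16 = 42°C

42°C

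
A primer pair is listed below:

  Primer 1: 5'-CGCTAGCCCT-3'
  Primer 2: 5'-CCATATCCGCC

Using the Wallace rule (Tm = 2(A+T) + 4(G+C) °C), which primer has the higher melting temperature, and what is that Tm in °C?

Primer 1: A+T=3, G+C=7 → Tm = 2(3)+4(7) = 34°C
Primer 2: A+T=4, G+C=7 → Tm = 2(4)+4(7) = 36°C
34°C vs 36°C → primer 2 is higher.

Primer 2, 36°C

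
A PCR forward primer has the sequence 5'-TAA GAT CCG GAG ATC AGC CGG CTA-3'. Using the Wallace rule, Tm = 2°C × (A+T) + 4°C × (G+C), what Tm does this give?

74°C

Counting bases: G=7, T=4, C=6, A=7
AT pairs contribute 11, GC pairs contribute 13.
Tm = 2×11 + 4×13 = 74°C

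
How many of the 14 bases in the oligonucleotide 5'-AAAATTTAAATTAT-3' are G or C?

0

Scanning the sequence gives A=8, G=0, T=6, C=0.
Total G or C: 0 + 0 = 0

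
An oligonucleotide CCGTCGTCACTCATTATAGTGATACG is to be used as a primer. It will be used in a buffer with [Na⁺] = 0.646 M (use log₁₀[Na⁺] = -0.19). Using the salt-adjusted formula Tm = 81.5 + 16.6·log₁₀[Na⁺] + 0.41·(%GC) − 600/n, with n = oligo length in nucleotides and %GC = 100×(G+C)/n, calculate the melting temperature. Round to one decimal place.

74.2°C

Length n = 26. A=6, T=8, G=5, C=7
G+C = 12, so %GC = 12/26 × 100 = 46.154%
Salt term: 16.6 × (-0.19) = -3.154
GC term: 0.41 × 46.154 = 18.923; length term: −600/26 = −23.077
Tm = 81.5 + (-3.154) + 18.923 − 23.077 = 74.192 → 74.2°C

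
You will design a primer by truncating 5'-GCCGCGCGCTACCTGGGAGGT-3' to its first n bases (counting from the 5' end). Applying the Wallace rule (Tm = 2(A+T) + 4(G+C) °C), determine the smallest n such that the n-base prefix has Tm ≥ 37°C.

n = 10

First 9 bases: GCCGCGCGC → Tm = 36°C (< 37°C)
First 10 bases: GCCGCGCGCT → Tm = 38°C (≥ 37°C)
Each additional base adds 2°C (A/T) or 4°C (G/C), so Tm is non-decreasing in n; n = 10 is the first length to reach 37°C.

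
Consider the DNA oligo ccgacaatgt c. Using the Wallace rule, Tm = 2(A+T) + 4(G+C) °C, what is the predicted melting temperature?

Counting bases: A=3, G=2, C=4, T=2
AT pairs contribute 5, GC pairs contribute 6.
Tm = 2(5) + 4(6) = 10 + 24 = 34°C

34°C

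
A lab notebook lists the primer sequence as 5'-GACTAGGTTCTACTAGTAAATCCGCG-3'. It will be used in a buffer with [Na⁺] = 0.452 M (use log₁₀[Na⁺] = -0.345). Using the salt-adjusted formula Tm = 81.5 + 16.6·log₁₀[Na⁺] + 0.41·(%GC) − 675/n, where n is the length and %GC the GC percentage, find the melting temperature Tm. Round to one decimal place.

68.7°C

Length n = 26. Counting bases: A=7, G=6, C=6, T=7
G+C = 12, so %GC = 12/26 × 100 = 46.154%
Salt term: 16.6 × (-0.345) = -5.727
GC term: 0.41 × 46.154 = 18.923; length term: −675/26 = −25.962
Tm = 81.5 + (-5.727) + 18.923 − 25.962 = 68.734 → 68.7°C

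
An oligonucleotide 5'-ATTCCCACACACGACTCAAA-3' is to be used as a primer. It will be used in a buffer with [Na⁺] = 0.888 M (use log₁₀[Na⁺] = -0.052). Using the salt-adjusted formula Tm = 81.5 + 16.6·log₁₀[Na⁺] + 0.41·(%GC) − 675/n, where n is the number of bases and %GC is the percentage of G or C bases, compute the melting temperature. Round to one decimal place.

65.3°C

Length n = 20. Scanning the sequence gives T=3, A=8, G=1, C=8.
G+C = 9, so %GC = 9/20 × 100 = 45%
Salt term: 16.6 × (-0.052) = -0.863
GC term: 0.41 × 45 = 18.45; length term: −675/20 = −33.75
Tm = 81.5 + (-0.863) + 18.45 − 33.75 = 65.337 → 65.3°C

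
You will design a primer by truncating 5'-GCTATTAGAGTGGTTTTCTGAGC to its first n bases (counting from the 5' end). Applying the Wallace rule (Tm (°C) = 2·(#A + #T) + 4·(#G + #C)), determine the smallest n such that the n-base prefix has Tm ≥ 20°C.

n = 8

First 7 bases: GCTATTA → Tm = 18°C (< 20°C)
First 8 bases: GCTATTAG → Tm = 22°C (≥ 20°C)
Each additional base adds 2°C (A/T) or 4°C (G/C), so Tm is non-decreasing in n; n = 8 is the first length to reach 20°C.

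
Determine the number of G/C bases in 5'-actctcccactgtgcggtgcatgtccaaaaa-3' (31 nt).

G=6, C=10, T=7, A=8
Total G or C: 6 + 10 = 16

16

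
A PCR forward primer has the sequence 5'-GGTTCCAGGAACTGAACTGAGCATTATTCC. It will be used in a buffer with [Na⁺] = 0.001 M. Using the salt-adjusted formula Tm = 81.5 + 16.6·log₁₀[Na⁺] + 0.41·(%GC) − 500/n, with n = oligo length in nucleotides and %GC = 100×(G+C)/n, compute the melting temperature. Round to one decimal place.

Length n = 30. T=8, A=8, C=7, G=7
G+C = 14, so %GC = 14/30 × 100 = 46.667%
Salt term: 16.6 × (-3) = -49.8
GC term: 0.41 × 46.667 = 19.133; length term: −500/30 = −16.667
Tm = 81.5 + (-49.8) + 19.133 − 16.667 = 34.166 → 34.2°C

34.2°C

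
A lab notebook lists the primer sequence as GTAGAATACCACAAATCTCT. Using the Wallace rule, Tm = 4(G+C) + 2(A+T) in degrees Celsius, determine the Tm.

54°C

Base counts: C=5, A=8, G=2, T=5
A+T = 13, G+C = 7
Tm = 2(13) + 4(7) = 26 + 28 = 54°C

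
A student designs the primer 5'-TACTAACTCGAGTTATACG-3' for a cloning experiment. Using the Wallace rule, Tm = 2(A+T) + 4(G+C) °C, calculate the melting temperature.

52°C

Base counts: T=6, A=6, G=3, C=4
AT pairs contribute 12, GC pairs contribute 7.
Tm = 2(12) + 4(7) = 24 + 28 = 52°C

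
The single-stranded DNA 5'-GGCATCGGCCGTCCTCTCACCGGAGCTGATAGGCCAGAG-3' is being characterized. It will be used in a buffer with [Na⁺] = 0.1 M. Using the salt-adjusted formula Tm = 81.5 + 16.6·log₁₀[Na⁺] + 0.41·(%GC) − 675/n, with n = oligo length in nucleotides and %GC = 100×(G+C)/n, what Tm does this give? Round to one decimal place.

Length n = 39. Base counts: T=6, C=13, G=13, A=7
G+C = 26, so %GC = 26/39 × 100 = 66.667%
Salt term: 16.6 × (-1) = -16.6
GC term: 0.41 × 66.667 = 27.333; length term: −675/39 = −17.308
Tm = 81.5 + (-16.6) + 27.333 − 17.308 = 74.925 → 74.9°C

74.9°C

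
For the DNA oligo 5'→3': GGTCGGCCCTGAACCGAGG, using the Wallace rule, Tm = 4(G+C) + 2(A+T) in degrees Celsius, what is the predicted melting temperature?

Counting bases: T=2, G=8, C=6, A=3
A+T = 5, G+C = 14
Tm = 4·14 + 2·5 = 56 + 10 = 66°C

66°C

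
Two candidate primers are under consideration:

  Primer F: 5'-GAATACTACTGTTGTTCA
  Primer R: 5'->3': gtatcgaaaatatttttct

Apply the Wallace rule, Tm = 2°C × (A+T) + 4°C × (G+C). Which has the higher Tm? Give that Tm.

Primer F: A+T=12, G+C=6 → Tm = 2(12)+4(6) = 48°C
Primer R: A+T=15, G+C=4 → Tm = 2(15)+4(4) = 46°C
48°C vs 46°C → primer F is higher.

Primer F, 48°C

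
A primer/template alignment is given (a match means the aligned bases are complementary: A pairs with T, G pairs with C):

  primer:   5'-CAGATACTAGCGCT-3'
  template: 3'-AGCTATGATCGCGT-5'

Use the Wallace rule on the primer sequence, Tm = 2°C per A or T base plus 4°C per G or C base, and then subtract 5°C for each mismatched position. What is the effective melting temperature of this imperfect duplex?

27°C

Primer base counts: A=4, T=3, G=3, C=4 → A+T=7, G+C=7
Perfect-match Tm = 2(7) + 4(7) = 14 + 28 = 42°C
Mismatches (positions where the bases are not complementary): 3 (at positions 1, 2, 14)
Effective Tm = 42 − 3×5 = 42 − 15 = 27°C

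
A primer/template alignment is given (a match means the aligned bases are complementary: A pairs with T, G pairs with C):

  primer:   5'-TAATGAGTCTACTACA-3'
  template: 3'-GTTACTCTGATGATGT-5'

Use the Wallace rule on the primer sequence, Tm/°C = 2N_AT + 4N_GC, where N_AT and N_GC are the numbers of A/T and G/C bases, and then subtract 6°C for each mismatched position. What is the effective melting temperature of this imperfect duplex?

30°C

Primer base counts: A=6, T=5, G=2, C=3 → A+T=11, G+C=5
Perfect-match Tm = 2(11) + 4(5) = 22 + 20 = 42°C
Mismatches (positions where the bases are not complementary): 2 (at positions 1, 8)
Effective Tm = 42 − 2×6 = 42 − 12 = 30°C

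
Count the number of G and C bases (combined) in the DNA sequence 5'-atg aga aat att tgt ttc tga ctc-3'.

7

T=10, C=3, A=7, G=4
G+C = 4 + 3 = 7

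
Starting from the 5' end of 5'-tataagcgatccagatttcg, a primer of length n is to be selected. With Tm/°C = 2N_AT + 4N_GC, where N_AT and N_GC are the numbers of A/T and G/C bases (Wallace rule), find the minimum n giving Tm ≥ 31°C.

First 11 bases: TATAAGCGATC → Tm = 30°C (< 31°C)
First 12 bases: TATAAGCGATCC → Tm = 34°C (≥ 31°C)
Each additional base adds 2°C (A/T) or 4°C (G/C), so Tm is non-decreasing in n; n = 12 is the first length to reach 31°C.

n = 12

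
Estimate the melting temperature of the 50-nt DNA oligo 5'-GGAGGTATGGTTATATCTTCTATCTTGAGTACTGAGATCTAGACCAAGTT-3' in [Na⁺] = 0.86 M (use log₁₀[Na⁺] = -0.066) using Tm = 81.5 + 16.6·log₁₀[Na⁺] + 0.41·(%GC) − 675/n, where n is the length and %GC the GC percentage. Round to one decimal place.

82.5°C

Length n = 50. Counting bases: C=7, T=18, G=12, A=13
G+C = 19, so %GC = 19/50 × 100 = 38%
Salt term: 16.6 × (-0.066) = -1.096
GC term: 0.41 × 38 = 15.58; length term: −675/50 = −13.5
Tm = 81.5 + (-1.096) + 15.58 − 13.5 = 82.484 → 82.5°C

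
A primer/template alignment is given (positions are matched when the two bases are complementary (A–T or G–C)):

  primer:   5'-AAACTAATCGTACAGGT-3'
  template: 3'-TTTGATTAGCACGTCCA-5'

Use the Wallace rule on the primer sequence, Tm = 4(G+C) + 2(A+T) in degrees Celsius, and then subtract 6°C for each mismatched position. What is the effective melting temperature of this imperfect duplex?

Primer base counts: A=7, T=4, G=3, C=3 → A+T=11, G+C=6
Perfect-match Tm = 2(11) + 4(6) = 22 + 24 = 46°C
Mismatches (positions where the bases are not complementary): 1 (at position 12)
Effective Tm = 46 − 1×6 = 46 − 6 = 40°C

40°C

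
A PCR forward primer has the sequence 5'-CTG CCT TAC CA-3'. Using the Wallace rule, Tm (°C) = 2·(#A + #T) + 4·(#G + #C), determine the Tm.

34°C

Base counts: C=5, A=2, T=3, G=1
A+T = 5, G+C = 6
Tm = 4·6 + 2·5 = 24 + 10 = 34°C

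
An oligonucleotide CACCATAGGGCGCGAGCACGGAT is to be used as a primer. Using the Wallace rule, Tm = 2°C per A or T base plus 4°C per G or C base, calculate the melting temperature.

76°C

Scanning the sequence gives G=8, A=6, T=2, C=7.
So N_AT = 8 and N_GC = 15.
Tm = 2×8 + 4×15 = 76°C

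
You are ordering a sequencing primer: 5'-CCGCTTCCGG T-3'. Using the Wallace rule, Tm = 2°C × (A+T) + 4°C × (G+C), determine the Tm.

38°C

T=3, A=0, G=3, C=5
So N_AT = 3 and N_GC = 8.
Tm = 2(3) + 4(8) = 6 + 32 = 38°C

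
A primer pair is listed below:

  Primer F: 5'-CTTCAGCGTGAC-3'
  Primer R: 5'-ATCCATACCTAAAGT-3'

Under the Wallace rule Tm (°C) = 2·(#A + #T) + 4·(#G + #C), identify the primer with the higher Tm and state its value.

Primer R, 40°C

Primer F: A+T=5, G+C=7 → Tm = 2(5)+4(7) = 38°C
Primer R: A+T=10, G+C=5 → Tm = 2(10)+4(5) = 40°C
38°C vs 40°C → primer R is higher.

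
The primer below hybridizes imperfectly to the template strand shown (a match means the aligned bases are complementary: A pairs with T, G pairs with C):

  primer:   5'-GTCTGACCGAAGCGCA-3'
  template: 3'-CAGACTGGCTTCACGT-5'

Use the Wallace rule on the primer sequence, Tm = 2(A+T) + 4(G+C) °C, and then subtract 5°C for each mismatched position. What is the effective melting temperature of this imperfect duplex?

47°C

Primer base counts: A=4, T=2, G=5, C=5 → A+T=6, G+C=10
Perfect-match Tm = 2(6) + 4(10) = 12 + 40 = 52°C
Mismatches (positions where the bases are not complementary): 1 (at position 13)
Effective Tm = 52 − 1×5 = 52 − 5 = 47°C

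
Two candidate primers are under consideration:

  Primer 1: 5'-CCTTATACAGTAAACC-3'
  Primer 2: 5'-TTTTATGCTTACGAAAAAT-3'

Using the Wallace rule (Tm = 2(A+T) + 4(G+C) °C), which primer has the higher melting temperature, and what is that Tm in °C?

Primer 2, 46°C

Primer 1: A+T=10, G+C=6 → Tm = 2(10)+4(6) = 44°C
Primer 2: A+T=15, G+C=4 → Tm = 2(15)+4(4) = 46°C
44°C vs 46°C → primer 2 is higher.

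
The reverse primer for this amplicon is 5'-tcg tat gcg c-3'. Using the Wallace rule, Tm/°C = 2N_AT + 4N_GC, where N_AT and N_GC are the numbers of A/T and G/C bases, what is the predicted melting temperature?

Base counts: G=3, A=1, C=3, T=3
A+T = 4, G+C = 6
Tm = 2(4) + 4(6) = 8 + 24 = 32°C

32°C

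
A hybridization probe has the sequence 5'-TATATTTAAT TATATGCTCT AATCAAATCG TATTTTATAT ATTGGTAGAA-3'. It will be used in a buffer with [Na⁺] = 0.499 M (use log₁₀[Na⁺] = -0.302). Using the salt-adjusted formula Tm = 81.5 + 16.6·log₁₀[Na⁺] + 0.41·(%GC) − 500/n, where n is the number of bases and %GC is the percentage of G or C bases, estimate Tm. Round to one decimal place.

Length n = 50. Base counts: C=4, T=23, G=5, A=18
G+C = 9, so %GC = 9/50 × 100 = 18%
Salt term: 16.6 × (-0.302) = -5.013
GC term: 0.41 × 18 = 7.38; length term: −500/50 = −10
Tm = 81.5 + (-5.013) + 7.38 − 10 = 73.867 → 73.9°C

73.9°C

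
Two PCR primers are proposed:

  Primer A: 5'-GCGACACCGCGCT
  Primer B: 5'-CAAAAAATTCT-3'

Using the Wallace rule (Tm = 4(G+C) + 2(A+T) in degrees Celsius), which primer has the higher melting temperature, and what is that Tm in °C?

Primer A, 46°C

Primer A: A+T=3, G+C=10 → Tm = 2(3)+4(10) = 46°C
Primer B: A+T=9, G+C=2 → Tm = 2(9)+4(2) = 26°C
46°C vs 26°C → primer A is higher.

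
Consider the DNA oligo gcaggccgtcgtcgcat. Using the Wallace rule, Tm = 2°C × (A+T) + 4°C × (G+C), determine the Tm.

58°C

Counting bases: G=6, T=3, C=6, A=2
So N_AT = 5 and N_GC = 12.
Tm = 2×5 + 4×12 = 58°C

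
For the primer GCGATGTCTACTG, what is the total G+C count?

C=3, G=4, A=2, T=4
Total G or C: 4 + 3 = 7

7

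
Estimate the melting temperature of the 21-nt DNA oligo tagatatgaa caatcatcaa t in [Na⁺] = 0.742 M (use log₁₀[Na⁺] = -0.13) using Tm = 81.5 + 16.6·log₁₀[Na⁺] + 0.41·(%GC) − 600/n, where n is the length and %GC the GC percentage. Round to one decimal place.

60.5°C

Length n = 21. A=10, G=2, T=6, C=3
G+C = 5, so %GC = 5/21 × 100 = 23.81%
Salt term: 16.6 × (-0.13) = -2.158
GC term: 0.41 × 23.81 = 9.762; length term: −600/21 = −28.571
Tm = 81.5 + (-2.158) + 9.762 − 28.571 = 60.533 → 60.5°C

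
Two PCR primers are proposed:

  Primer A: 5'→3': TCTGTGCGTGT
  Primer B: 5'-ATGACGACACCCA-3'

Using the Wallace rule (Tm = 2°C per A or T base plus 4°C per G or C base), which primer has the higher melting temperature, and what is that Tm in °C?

Primer B, 40°C

Primer A: A+T=5, G+C=6 → Tm = 2(5)+4(6) = 34°C
Primer B: A+T=6, G+C=7 → Tm = 2(6)+4(7) = 40°C
34°C vs 40°C → primer B is higher.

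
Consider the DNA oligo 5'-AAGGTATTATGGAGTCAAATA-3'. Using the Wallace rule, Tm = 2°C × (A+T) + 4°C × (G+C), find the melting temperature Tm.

54°C

Scanning the sequence gives C=1, T=6, A=9, G=5.
A+T = 15, G+C = 6
Tm = 2×15 + 4×6 = 54°C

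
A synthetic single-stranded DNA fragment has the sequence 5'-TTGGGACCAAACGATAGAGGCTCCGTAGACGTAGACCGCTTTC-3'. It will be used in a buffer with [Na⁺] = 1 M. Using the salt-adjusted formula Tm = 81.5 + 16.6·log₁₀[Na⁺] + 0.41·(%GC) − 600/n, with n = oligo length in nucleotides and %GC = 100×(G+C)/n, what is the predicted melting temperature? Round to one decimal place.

89.5°C

Length n = 43. Counting bases: C=11, A=11, T=9, G=12
G+C = 23, so %GC = 23/43 × 100 = 53.488%
Salt term: 16.6 × (0) = 0
GC term: 0.41 × 53.488 = 21.93; length term: −600/43 = −13.953
Tm = 81.5 + (0) + 21.93 − 13.953 = 89.477 → 89.5°C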